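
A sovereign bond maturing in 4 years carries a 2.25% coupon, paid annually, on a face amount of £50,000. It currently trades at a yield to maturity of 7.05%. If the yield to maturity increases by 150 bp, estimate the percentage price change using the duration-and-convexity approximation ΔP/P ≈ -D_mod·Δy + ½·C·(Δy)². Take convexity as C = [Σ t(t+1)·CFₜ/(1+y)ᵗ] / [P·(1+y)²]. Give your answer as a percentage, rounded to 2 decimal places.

With y = 0.0705:
  t   CF        PV=CF/(1+0.0705)^t    t·PV        t(t+1)·PV
  1     1,125.00     1,050.9108     1,050.9108       2,101.8216
  2     1,125.00       981.7009     1,963.4018       5,890.2053
  3     1,125.00       917.0489     2,751.1468      11,004.5871
  4    51,125.00    38,930.2000   155,720.7999     778,603.9993
  Σ                 41,879.8606   161,486.2592     797,600.6133
P = 41,879.8606; D_Mac = 3.85594 yrs; D_mod = 3.60200 yrs; C = 16.61908.
Duration effect: -3.60200 × (+0.015) = -0.054030
Convexity effect: 0.5 × 16.61908 × (0.015)² = +0.0018696
ΔP/P ≈ -0.054030 + 0.0018696 = -0.052160 = -5.2160%.

-5.22%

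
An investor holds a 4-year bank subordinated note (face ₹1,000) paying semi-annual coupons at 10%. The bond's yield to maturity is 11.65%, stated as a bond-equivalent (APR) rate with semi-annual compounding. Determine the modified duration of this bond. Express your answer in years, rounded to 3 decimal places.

3.189 years

Periodic yield y = 0.05825. First find Macaulay duration:
  t   CF        PV=CF/(1+0.05825)^t    t·PV
  1        50.00        47.2478        47.2478
  2        50.00        44.6471        89.2942
  3        50.00        42.1896       126.5687
  4        50.00        39.8673       159.4692
  5        50.00        37.6729       188.3643
  6        50.00        35.5992       213.5953
  7        50.00        33.6397       235.4779
  8     1,050.00       667.5489     5,340.3912
  Σ                    948.4125     6,400.4086
P = 948.4125; Macaulay duration = 6,400.4086 / 948.4125 = 6.74855 half-year periods = 3.37427 years.
Modified duration = D_Mac / (1 + y) = 3.37427 / 1.05825 = 3.18854 years.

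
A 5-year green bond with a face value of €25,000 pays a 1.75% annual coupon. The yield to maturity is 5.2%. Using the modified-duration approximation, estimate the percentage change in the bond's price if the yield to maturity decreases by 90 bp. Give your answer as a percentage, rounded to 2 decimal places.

+4.12%

Periodic yield y = 0.052. Modified duration first:
  t   CF        PV=CF/(1+0.052)^t    t·PV
  1       437.50       415.8745       415.8745
  2       437.50       395.3180       790.6360
  3       437.50       375.7776     1,127.3327
  4       437.50       357.2030     1,428.8120
  5    25,437.50    19,742.2082    98,711.0410
  Σ                 21,286.3813   102,473.6961
P = 21,286.3813; D_Mac = 4.81405 yrs; D_mod = 4.81405/(1+0.052) = 4.57609 yrs.
ΔP/P ≈ -D_mod · Δy = -4.57609 × (-0.009) = +0.041185 = +4.1185%.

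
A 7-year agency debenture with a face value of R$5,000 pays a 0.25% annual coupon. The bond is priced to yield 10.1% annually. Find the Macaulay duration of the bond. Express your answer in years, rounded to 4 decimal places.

6.9214 years

Periodic yield y = 0.101. Discount each cash flow and weight by its year:
  t   CF        PV=CF/(1+0.101)^t    t·PV
  1        12.50        11.3533        11.3533
  2        12.50        10.3118        20.6236
  3        12.50         9.3659        28.0976
  4        12.50         8.5067        34.0268
  5        12.50         7.7263        38.6317
  6        12.50         7.0176        42.1054
  7     5,012.50     2,555.8959    17,891.2710
  Σ                  2,610.1774    18,066.1093
Price P = Σ PV = 2,610.1774.
Macaulay duration = Σ(t·PV) / P = 18,066.1093 / 2,610.1774 = 6.92141 years.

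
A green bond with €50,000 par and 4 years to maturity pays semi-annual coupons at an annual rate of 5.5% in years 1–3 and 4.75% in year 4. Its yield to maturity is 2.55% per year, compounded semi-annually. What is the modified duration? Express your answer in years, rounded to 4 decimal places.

Periodic yield y = 0.01275. First find Macaulay duration:
  t   CF        PV=CF/(1+0.01275)^t    t·PV
  1     1,375.00     1,357.6895     1,357.6895
  2     1,375.00     1,340.5968     2,681.1937
  3     1,375.00     1,323.7194     3,971.1583
  4     1,375.00     1,307.0545     5,228.2179
  5     1,375.00     1,290.5993     6,452.9967
  6     1,375.00     1,274.3514     7,646.1082
  7     1,187.50     1,086.7205     7,607.0434
  8    51,187.50    46,253.6388   370,029.1101
  Σ                 55,234.3702   404,973.5178
P = 55,234.3702; Macaulay duration = 404,973.5178 / 55,234.3702 = 7.33191 half-year periods = 3.66596 years.
Modified duration = D_Mac / (1 + y) = 3.66596 / 1.01275 = 3.61980 years.

3.6198 years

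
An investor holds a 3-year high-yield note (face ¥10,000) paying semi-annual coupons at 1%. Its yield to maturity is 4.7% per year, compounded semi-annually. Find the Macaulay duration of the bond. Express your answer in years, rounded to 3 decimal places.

Periodic yield y = 0.0235. Discount each cash flow and weight by its period:
  t   CF        PV=CF/(1+0.0235)^t    t·PV
  1        50.00        48.8520        48.8520
  2        50.00        47.7303        95.4606
  3        50.00        46.6344       139.9032
  4        50.00        45.5637       182.2546
  5        50.00        44.5175       222.5875
  6    10,050.00     8,742.5672    52,455.4033
  Σ                  8,975.8651    53,144.4612
Price P = Σ PV = 8,975.8651.
Macaulay duration = Σ(t·PV) / P = 53,144.4612 / 8,975.8651 = 5.92082 half-year periods.
In years: 5.92082 / 2 = 2.96041 years.

2.960 years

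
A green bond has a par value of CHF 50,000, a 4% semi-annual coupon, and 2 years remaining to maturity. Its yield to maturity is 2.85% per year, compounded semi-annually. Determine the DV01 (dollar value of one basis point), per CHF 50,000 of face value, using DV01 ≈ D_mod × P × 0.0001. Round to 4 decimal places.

Periodic yield y = 0.01425.
  t   CF        PV=CF/(1+0.01425)^t    t·PV
  1     1,000.00       985.9502       985.9502
  2     1,000.00       972.0978     1,944.1956
  3     1,000.00       958.4400     2,875.3201
  4    51,000.00    48,193.6823   192,774.7293
  Σ                 51,110.1704   198,580.1953
P = 51,110.1704; D_Mac = 3.88534 half-year periods = 1.94267 yrs; D_mod = 1.91537 yrs.
DV01 ≈ 1.91537 × 51,110.1704 × 0.0001 = 9.789509.

CHF 9.7895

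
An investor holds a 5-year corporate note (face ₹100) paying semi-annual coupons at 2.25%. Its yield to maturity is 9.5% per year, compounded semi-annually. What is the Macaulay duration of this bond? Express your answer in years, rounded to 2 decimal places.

4.70 years

Periodic yield y = 0.0475. Discount each cash flow and weight by its period:
  t   CF        PV=CF/(1+0.0475)^t    t·PV
  1        1.125         1.0740         1.0740
  2        1.125         1.0253         2.0506
  3        1.125         0.9788         2.9364
  4        1.125         0.9344         3.7376
  5        1.125         0.8920         4.4602
  6        1.125         0.8516         5.1095
  7        1.125         0.8130         5.6908
  8        1.125         0.7761         6.2088
  9        1.125         0.7409         6.6682
  10     101.125        63.5797       635.7966
  Σ                     71.6657       673.7327
Price P = Σ PV = 71.6657.
Macaulay duration = Σ(t·PV) / P = 673.7327 / 71.6657 = 9.40104 half-year periods.
In years: 9.40104 / 2 = 4.70052 years.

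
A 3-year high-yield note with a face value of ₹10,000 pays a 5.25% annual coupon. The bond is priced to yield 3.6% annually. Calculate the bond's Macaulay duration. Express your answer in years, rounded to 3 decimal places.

2.856 years

Periodic yield y = 0.036. Discount each cash flow and weight by its year:
  t   CF        PV=CF/(1+0.036)^t    t·PV
  1       525.00       506.7568       506.7568
  2       525.00       489.1474       978.2949
  3    10,525.00     9,465.4843    28,396.4528
  Σ                 10,461.3885    29,881.5045
Price P = Σ PV = 10,461.3885.
Macaulay duration = Σ(t·PV) / P = 29,881.5045 / 10,461.3885 = 2.85636 years.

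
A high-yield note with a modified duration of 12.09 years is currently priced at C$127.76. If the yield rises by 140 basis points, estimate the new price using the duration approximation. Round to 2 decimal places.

C$106.14

Duration approximation: ΔP/P ≈ -D_mod · Δy = -12.09 × (+0.014) = -0.169260.
New price ≈ 127.76 × (1 - 0.169260) = 106.1353424.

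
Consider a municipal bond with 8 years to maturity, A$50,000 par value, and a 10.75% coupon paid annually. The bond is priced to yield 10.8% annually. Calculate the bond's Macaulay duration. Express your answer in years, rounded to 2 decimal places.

Periodic yield y = 0.108. Discount each cash flow and weight by its year:
  t   CF        PV=CF/(1+0.108)^t    t·PV
  1     5,375.00     4,851.0830     4,851.0830
  2     5,375.00     4,378.2338     8,756.4676
  3     5,375.00     3,951.4745    11,854.4236
  4     5,375.00     3,566.3128    14,265.2510
  5     5,375.00     3,218.6938    16,093.4691
  6     5,375.00     2,904.9583    17,429.7499
  7     5,375.00     2,621.8035    18,352.6248
  8    55,375.00    24,377.8643   195,022.9148
  Σ                 49,870.4241   286,625.9839
Price P = Σ PV = 49,870.4241.
Macaulay duration = Σ(t·PV) / P = 286,625.9839 / 49,870.4241 = 5.74741 years.

5.75 years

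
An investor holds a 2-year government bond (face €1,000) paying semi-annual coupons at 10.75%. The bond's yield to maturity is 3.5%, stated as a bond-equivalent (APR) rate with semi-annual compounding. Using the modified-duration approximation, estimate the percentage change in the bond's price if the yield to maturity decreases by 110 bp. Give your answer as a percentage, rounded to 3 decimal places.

Periodic yield y = 0.0175. Modified duration first:
  t   CF        PV=CF/(1+0.0175)^t    t·PV
  1        53.75        52.8256        52.8256
  2        53.75        51.9170       103.8340
  3        53.75        51.0241       153.0723
  4     1,053.75       983.1050     3,932.4201
  Σ                  1,138.8717     4,242.1519
P = 1,138.8717; D_Mac = 3.72487 half-year periods = 1.86244 yrs; D_mod = 1.86244/(1+0.0175) = 1.83040 yrs.
ΔP/P ≈ -D_mod · Δy = -1.83040 × (-0.011) = +0.020134 = +2.0134%.

+2.013%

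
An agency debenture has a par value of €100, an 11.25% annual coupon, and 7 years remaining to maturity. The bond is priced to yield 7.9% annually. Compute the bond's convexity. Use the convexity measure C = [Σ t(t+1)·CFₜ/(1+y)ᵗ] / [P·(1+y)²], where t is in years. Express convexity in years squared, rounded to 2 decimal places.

With y = 0.079:
  t   CF        PV=CF/(1+0.079)^t    t·PV        t(t+1)·PV
  1        11.25        10.4263        10.4263          20.8526
  2        11.25         9.6629        19.3259          57.9777
  3        11.25         8.9555        26.8664         107.4656
  4        11.25         8.2998        33.1991         165.9957
  5        11.25         7.6921        38.4605         230.7632
  6        11.25         7.1289        42.7735         299.4147
  7       111.25        65.3356       457.3492       3,658.7938
  Σ                    117.5011       628.4010       4,541.2633
P = 117.5011.
Convexity = Σ t(t+1)·PV / [P·(1+y)²] = 4,541.2633 / (117.5011 × 1.164241) = 33.19645.

33.20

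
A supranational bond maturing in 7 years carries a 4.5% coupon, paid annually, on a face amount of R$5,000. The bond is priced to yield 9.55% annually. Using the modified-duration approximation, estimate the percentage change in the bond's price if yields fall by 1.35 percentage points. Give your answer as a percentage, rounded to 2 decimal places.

Periodic yield y = 0.0955. Modified duration first:
  t   CF        PV=CF/(1+0.0955)^t    t·PV
  1       225.00       205.3857       205.3857
  2       225.00       187.4812       374.9624
  3       225.00       171.1376       513.4127
  4       225.00       156.2187       624.8748
  5       225.00       142.6004       713.0018
  6       225.00       130.1692       781.0152
  7     5,225.00     2,759.3045    19,315.1312
  Σ                  3,752.2971    22,527.7837
P = 3,752.2971; D_Mac = 6.00373 yrs; D_mod = 6.00373/(1+0.0955) = 5.48036 yrs.
ΔP/P ≈ -D_mod · Δy = -5.48036 × (-0.0135) = +0.073985 = +7.3985%.

+7.40%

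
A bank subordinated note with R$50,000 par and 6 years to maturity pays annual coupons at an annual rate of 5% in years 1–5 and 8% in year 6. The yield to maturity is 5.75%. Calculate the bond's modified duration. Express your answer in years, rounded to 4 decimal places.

5.0398 years

Periodic yield y = 0.0575. First find Macaulay duration:
  t   CF        PV=CF/(1+0.0575)^t    t·PV
  1     2,500.00     2,364.0662     2,364.0662
  2     2,500.00     2,235.5236     4,471.0472
  3     2,500.00     2,113.9703     6,341.9109
  4     2,500.00     1,999.0263     7,996.1051
  5     2,500.00     1,890.3322     9,451.6609
  6    54,000.00    38,611.0403   231,666.2421
  Σ                 49,213.9589   262,291.0324
P = 49,213.9589; Macaulay duration = 262,291.0324 / 49,213.9589 = 5.32961 years.
Modified duration = D_Mac / (1 + y) = 5.32961 / 1.0575 = 5.03982 years.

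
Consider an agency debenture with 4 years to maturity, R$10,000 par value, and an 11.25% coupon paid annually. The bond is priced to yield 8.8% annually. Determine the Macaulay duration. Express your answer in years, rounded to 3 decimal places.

3.456 years

Periodic yield y = 0.088. Discount each cash flow and weight by its year:
  t   CF        PV=CF/(1+0.088)^t    t·PV
  1     1,125.00     1,034.0074     1,034.0074
  2     1,125.00       950.3744     1,900.7488
  3     1,125.00       873.5059     2,620.5177
  4    11,125.00     7,939.3407    31,757.3627
  Σ                 10,797.2283    37,312.6366
Price P = Σ PV = 10,797.2283.
Macaulay duration = Σ(t·PV) / P = 37,312.6366 / 10,797.2283 = 3.45576 years.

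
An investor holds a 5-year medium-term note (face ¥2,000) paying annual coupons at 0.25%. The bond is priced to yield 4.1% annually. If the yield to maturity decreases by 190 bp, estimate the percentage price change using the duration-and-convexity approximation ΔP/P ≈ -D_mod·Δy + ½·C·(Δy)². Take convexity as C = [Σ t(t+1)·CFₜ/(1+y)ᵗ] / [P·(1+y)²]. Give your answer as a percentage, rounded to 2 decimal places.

With y = 0.041:
  t   CF        PV=CF/(1+0.041)^t    t·PV        t(t+1)·PV
  1         5.00         4.8031         4.8031           9.6061
  2         5.00         4.6139         9.2278          27.6834
  3         5.00         4.4322        13.2966          53.1862
  4         5.00         4.2576        17.0305          85.1524
  5     2,005.00     1,640.0637     8,200.3187      49,201.9125
  Σ                  1,658.1705     8,244.6767      49,377.5407
P = 1,658.1705; D_Mac = 4.97215 yrs; D_mod = 4.77632 yrs; C = 27.47887.
Duration effect: -4.77632 × (-0.019) = +0.090750
Convexity effect: 0.5 × 27.47887 × (-0.019)² = +0.0049599
ΔP/P ≈ +0.090750 + 0.0049599 = +0.095710 = +9.5710%.

+9.57%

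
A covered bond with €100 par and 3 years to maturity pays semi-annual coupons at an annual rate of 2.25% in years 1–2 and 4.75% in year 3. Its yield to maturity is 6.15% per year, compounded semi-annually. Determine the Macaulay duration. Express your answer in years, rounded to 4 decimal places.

Periodic yield y = 0.03075. Discount each cash flow and weight by its period:
  t   CF        PV=CF/(1+0.03075)^t    t·PV
  1        1.125         1.0914         1.0914
  2        1.125         1.0589         2.1178
  3        1.125         1.0273         3.0819
  4        1.125         0.9966         3.9866
  5        2.375         2.0413        10.2063
  6      102.375        85.3638       512.1829
  Σ                     91.5793       532.6668
Price P = Σ PV = 91.5793.
Macaulay duration = Σ(t·PV) / P = 532.6668 / 91.5793 = 5.81645 half-year periods.
In years: 5.81645 / 2 = 2.90823 years.

2.9082 years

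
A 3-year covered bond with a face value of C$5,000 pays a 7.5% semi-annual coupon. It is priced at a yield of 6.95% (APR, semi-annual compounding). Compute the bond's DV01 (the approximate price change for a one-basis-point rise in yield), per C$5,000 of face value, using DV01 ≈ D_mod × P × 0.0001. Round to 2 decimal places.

Periodic yield y = 0.03475.
  t   CF        PV=CF/(1+0.03475)^t    t·PV
  1       187.50       181.2032       181.2032
  2       187.50       175.1178       350.2357
  3       187.50       169.2369       507.7106
  4       187.50       163.5534       654.2135
  5       187.50       158.0608       790.3039
  6     5,187.50     4,226.1558    25,356.9346
  Σ                  5,073.3278    27,840.6014
P = 5,073.3278; D_Mac = 5.48764 half-year periods = 2.74382 yrs; D_mod = 2.65167 yrs.
DV01 ≈ 2.65167 × 5,073.3278 × 0.0001 = 1.345282.

C$1.35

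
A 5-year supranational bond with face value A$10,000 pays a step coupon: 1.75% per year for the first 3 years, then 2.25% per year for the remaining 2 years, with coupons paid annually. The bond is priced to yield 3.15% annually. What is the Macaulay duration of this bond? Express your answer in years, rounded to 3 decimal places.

Periodic yield y = 0.0315. Discount each cash flow and weight by its year:
  t   CF        PV=CF/(1+0.0315)^t    t·PV
  1       175.00       169.6558       169.6558
  2       175.00       164.4749       328.9498
  3       175.00       159.4521       478.3564
  4       225.00       198.7493       794.9972
  5    10,225.00     8,756.2299    43,781.1494
  Σ                  9,448.5620    45,553.1086
Price P = Σ PV = 9,448.5620.
Macaulay duration = Σ(t·PV) / P = 45,553.1086 / 9,448.5620 = 4.82117 years.

4.821 years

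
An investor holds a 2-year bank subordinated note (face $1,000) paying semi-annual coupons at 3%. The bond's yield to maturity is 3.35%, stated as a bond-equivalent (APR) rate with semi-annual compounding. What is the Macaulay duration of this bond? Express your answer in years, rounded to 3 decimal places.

Periodic yield y = 0.01675. Discount each cash flow and weight by its period:
  t   CF        PV=CF/(1+0.01675)^t    t·PV
  1        15.00        14.7529        14.7529
  2        15.00        14.5098        29.0197
  3        15.00        14.2708        42.8124
  4     1,015.00       949.7500     3,799.0001
  Σ                    993.2836     3,885.5852
Price P = Σ PV = 993.2836.
Macaulay duration = Σ(t·PV) / P = 3,885.5852 / 993.2836 = 3.91186 half-year periods.
In years: 3.91186 / 2 = 1.95593 years.

1.956 years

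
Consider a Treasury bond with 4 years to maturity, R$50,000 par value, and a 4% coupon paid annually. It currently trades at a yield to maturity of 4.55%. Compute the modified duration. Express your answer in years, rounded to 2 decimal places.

3.61 years

Periodic yield y = 0.0455. First find Macaulay duration:
  t   CF        PV=CF/(1+0.0455)^t    t·PV
  1     2,000.00     1,912.9603     1,912.9603
  2     2,000.00     1,829.7086     3,659.4171
  3     2,000.00     1,750.0799     5,250.2398
  4    52,000.00    43,521.8347   174,087.3388
  Σ                 49,014.5835   184,909.9560
P = 49,014.5835; Macaulay duration = 184,909.9560 / 49,014.5835 = 3.77255 years.
Modified duration = D_Mac / (1 + y) = 3.77255 / 1.0455 = 3.60837 years.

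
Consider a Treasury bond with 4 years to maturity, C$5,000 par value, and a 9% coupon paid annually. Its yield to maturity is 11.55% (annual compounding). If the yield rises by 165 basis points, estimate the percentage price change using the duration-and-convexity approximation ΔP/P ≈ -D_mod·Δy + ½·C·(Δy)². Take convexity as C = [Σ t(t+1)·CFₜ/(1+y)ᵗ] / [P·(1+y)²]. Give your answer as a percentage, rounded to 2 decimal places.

-5.01%

With y = 0.1155:
  t   CF        PV=CF/(1+0.1155)^t    t·PV        t(t+1)·PV
  1       450.00       403.4065       403.4065         806.8131
  2       450.00       361.6374       723.2748       2,169.8245
  3       450.00       324.1931       972.5794       3,890.3174
  4     5,450.00     3,519.8018    14,079.2070      70,396.0351
  Σ                  4,609.0388    16,178.4678      77,262.9902
P = 4,609.0388; D_Mac = 3.51016 yrs; D_mod = 3.14672 yrs; C = 13.47169.
Duration effect: -3.14672 × (+0.0165) = -0.051921
Convexity effect: 0.5 × 13.47169 × (0.0165)² = +0.0018338
ΔP/P ≈ -0.051921 + 0.0018338 = -0.050087 = -5.0087%.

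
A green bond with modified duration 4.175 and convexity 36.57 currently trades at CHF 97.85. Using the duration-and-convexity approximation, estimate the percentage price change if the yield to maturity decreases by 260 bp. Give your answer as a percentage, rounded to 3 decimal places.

Duration effect: -D_mod·Δy = -4.175 × (-0.026) = +0.108550
Convexity effect: ½·C·(Δy)² = 0.5 × 36.57 × (-0.026)² = +0.01236066
ΔP/P ≈ +0.108550 + 0.01236066 = +0.12091066
= +12.091066%.

+12.091%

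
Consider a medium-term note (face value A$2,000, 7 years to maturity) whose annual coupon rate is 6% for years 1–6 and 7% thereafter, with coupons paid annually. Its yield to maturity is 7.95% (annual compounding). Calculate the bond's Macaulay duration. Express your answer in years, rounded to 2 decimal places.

Periodic yield y = 0.0795. Discount each cash flow and weight by its year:
  t   CF        PV=CF/(1+0.0795)^t    t·PV
  1       120.00       111.1626       111.1626
  2       120.00       102.9760       205.9520
  3       120.00        95.3923       286.1769
  4       120.00        88.3671       353.4684
  5       120.00        81.8593       409.2965
  6       120.00        75.8308       454.9845
  7     2,140.00     1,252.7236     8,769.0649
  Σ                  1,808.3116    10,590.1058
Price P = Σ PV = 1,808.3116.
Macaulay duration = Σ(t·PV) / P = 10,590.1058 / 1,808.3116 = 5.85635 years.

5.86 years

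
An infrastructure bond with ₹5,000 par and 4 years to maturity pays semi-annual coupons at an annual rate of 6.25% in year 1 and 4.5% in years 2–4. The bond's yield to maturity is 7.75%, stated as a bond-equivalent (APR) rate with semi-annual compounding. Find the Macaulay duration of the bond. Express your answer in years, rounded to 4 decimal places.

Periodic yield y = 0.03875. Discount each cash flow and weight by its period:
  t   CF        PV=CF/(1+0.03875)^t    t·PV
  1       156.25       150.4212       150.4212
  2       156.25       144.8098       289.6196
  3       112.50       100.3736       301.1207
  4       112.50        96.6292       386.5168
  5       112.50        93.0245       465.1225
  6       112.50        89.5543       537.3256
  7       112.50        86.2135       603.4945
  8     5,112.50     3,771.7685    30,174.1478
  Σ                  4,532.7945    32,907.7687
Price P = Σ PV = 4,532.7945.
Macaulay duration = Σ(t·PV) / P = 32,907.7687 / 4,532.7945 = 7.25993 half-year periods.
In years: 7.25993 / 2 = 3.62996 years.

3.6300 years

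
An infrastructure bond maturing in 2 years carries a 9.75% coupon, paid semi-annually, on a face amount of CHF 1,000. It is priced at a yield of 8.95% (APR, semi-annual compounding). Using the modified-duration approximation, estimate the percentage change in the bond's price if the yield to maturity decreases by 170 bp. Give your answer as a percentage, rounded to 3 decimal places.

Periodic yield y = 0.04475. Modified duration first:
  t   CF        PV=CF/(1+0.04475)^t    t·PV
  1        48.75        46.6619        46.6619
  2        48.75        44.6632        89.3264
  3        48.75        42.7501       128.2504
  4     1,048.75       880.2833     3,521.1331
  Σ                  1,014.3585     3,785.3718
P = 1,014.3585; D_Mac = 3.73179 half-year periods = 1.86589 yrs; D_mod = 1.86589/(1+0.04475) = 1.78597 yrs.
ΔP/P ≈ -D_mod · Δy = -1.78597 × (-0.017) = +0.030362 = +3.0362%.

+3.036%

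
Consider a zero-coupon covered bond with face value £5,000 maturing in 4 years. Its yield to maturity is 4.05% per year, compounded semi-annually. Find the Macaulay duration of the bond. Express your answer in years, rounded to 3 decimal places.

4.000 years

A zero-coupon bond has a single cash flow at maturity, so its Macaulay duration equals its maturity: 4 years.
(Equivalently: 8 semi-annual periods ÷ 2 = 4 years.)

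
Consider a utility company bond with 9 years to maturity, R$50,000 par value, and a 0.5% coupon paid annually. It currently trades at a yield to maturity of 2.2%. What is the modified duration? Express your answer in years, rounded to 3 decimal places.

8.616 years

Periodic yield y = 0.022. First find Macaulay duration:
  t   CF        PV=CF/(1+0.022)^t    t·PV
  1       250.00       244.6184       244.6184
  2       250.00       239.3526       478.7053
  3       250.00       234.2002       702.6007
  4       250.00       229.1587       916.6350
  5       250.00       224.2258     1,121.1289
  6       250.00       219.3990     1,316.3940
  7       250.00       214.6761     1,502.7328
  8       250.00       210.0549     1,680.4393
  9    50,250.00    41,312.1696   371,809.5267
  Σ                 43,127.8554   379,772.7810
P = 43,127.8554; Macaulay duration = 379,772.7810 / 43,127.8554 = 8.80574 years.
Modified duration = D_Mac / (1 + y) = 8.80574 / 1.022 = 8.61619 years.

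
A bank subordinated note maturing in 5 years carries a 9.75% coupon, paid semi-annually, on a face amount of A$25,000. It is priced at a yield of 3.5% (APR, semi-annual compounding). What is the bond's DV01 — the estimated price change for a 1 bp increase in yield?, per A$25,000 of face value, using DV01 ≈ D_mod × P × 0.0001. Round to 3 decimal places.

A$13.248

Periodic yield y = 0.0175.
  t   CF        PV=CF/(1+0.0175)^t    t·PV
  1     1,218.75     1,197.7887     1,197.7887
  2     1,218.75     1,177.1879     2,354.3758
  3     1,218.75     1,156.9414     3,470.8243
  4     1,218.75     1,137.0432     4,548.1727
  5     1,218.75     1,117.4872     5,587.4358
  6     1,218.75     1,098.2675     6,589.6048
  7     1,218.75     1,079.3784     7,555.6485
  8     1,218.75     1,060.8141     8,486.5128
  9     1,218.75     1,042.5691     9,383.1223
  10   26,218.75    22,042.8530   220,428.5295
  Σ                 32,110.3304   269,602.0153
P = 32,110.3304; D_Mac = 8.39611 half-year periods = 4.19806 yrs; D_mod = 4.12585 yrs.
DV01 ≈ 4.12585 × 32,110.3304 × 0.0001 = 13.248256.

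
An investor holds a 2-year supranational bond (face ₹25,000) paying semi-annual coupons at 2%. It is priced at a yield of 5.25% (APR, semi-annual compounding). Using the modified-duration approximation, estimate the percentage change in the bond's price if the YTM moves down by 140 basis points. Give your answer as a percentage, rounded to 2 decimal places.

+2.69%

Periodic yield y = 0.02625. Modified duration first:
  t   CF        PV=CF/(1+0.02625)^t    t·PV
  1       250.00       243.6054       243.6054
  2       250.00       237.3743       474.7486
  3       250.00       231.3026       693.9078
  4    25,250.00    22,764.0066    91,056.0262
  Σ                 23,476.2888    92,468.2879
P = 23,476.2888; D_Mac = 3.93879 half-year periods = 1.96940 yrs; D_mod = 1.96940/(1+0.02625) = 1.91902 yrs.
ΔP/P ≈ -D_mod · Δy = -1.91902 × (-0.014) = +0.026866 = +2.6866%.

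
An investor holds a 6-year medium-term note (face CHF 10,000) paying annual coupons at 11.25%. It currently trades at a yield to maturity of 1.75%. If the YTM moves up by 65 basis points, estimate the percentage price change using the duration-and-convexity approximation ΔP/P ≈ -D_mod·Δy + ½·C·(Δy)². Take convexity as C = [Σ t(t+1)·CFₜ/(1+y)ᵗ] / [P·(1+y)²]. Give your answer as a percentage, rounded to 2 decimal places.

-3.09%

With y = 0.0175:
  t   CF        PV=CF/(1+0.0175)^t    t·PV        t(t+1)·PV
  1     1,125.00     1,105.6511     1,105.6511       2,211.3022
  2     1,125.00     1,086.6350     2,173.2700       6,519.8100
  3     1,125.00     1,067.9459     3,203.8378      12,815.3513
  4     1,125.00     1,049.5783     4,198.3133      20,991.5664
  5     1,125.00     1,031.5266     5,157.6330      30,945.7981
  6    11,125.00    10,025.2108    60,151.2647     421,058.8526
  Σ                 15,366.5477    75,989.9699     494,542.6805
P = 15,366.5477; D_Mac = 4.94516 yrs; D_mod = 4.86010 yrs; C = 31.08556.
Duration effect: -4.86010 × (+0.0065) = -0.031591
Convexity effect: 0.5 × 31.08556 × (0.0065)² = +0.0006567
ΔP/P ≈ -0.031591 + 0.0006567 = -0.030934 = -3.0934%.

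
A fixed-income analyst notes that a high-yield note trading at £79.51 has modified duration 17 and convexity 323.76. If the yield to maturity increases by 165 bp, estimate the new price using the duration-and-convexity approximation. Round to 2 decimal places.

£60.71

Duration effect: -D_mod·Δy = -17 × (+0.0165) = -0.280500
Convexity effect: ½·C·(Δy)² = 0.5 × 323.76 × (0.0165)² = +0.04407183
ΔP/P ≈ -0.280500 + 0.04407183 = -0.23642817
New price ≈ 79.51 × (1 - 0.23642817) = 60.7115962033.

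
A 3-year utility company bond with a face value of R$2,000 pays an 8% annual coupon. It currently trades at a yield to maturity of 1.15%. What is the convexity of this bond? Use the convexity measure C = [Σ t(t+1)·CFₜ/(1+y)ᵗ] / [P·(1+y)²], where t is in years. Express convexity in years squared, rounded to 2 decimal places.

10.70

With y = 0.0115:
  t   CF        PV=CF/(1+0.0115)^t    t·PV        t(t+1)·PV
  1       160.00       158.1809       158.1809         316.3618
  2       160.00       156.3825       312.7650         938.2951
  3     2,160.00     2,087.1617     6,261.4850      25,045.9400
  Σ                  2,401.7251     6,732.4310      26,300.5970
P = 2,401.7251.
Convexity = Σ t(t+1)·PV / [P·(1+y)²] = 26,300.5970 / (2,401.7251 × 1.023132) = 10.70312.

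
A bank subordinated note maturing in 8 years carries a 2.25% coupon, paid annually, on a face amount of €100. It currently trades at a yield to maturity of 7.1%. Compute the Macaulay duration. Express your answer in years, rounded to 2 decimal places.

Periodic yield y = 0.071. Discount each cash flow and weight by its year:
  t   CF        PV=CF/(1+0.071)^t    t·PV
  1         2.25         2.1008         2.1008
  2         2.25         1.9616         3.9231
  3         2.25         1.8315         5.4946
  4         2.25         1.7101         6.8404
  5         2.25         1.5967         7.9837
  6         2.25         1.4909         8.9453
  7         2.25         1.3921         9.7444
  8       102.25        59.0674       472.5389
  Σ                     71.1511       517.5713
Price P = Σ PV = 71.1511.
Macaulay duration = Σ(t·PV) / P = 517.5713 / 71.1511 = 7.27426 years.

7.27 years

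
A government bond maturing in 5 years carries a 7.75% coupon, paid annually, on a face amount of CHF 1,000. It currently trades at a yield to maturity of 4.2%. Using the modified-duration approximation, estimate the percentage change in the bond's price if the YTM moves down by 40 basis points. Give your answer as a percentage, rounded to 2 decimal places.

+1.68%

Periodic yield y = 0.042. Modified duration first:
  t   CF        PV=CF/(1+0.042)^t    t·PV
  1        77.50        74.3762        74.3762
  2        77.50        71.3783       142.7566
  3        77.50        68.5013       205.5038
  4        77.50        65.7402       262.9607
  5     1,077.50       877.1597     4,385.7986
  Σ                  1,157.1557     5,071.3959
P = 1,157.1557; D_Mac = 4.38264 yrs; D_mod = 4.38264/(1+0.042) = 4.20599 yrs.
ΔP/P ≈ -D_mod · Δy = -4.20599 × (-0.004) = +0.016824 = +1.6824%.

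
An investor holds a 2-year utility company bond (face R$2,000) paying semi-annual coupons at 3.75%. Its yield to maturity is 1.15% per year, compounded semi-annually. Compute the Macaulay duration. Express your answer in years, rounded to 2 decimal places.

Periodic yield y = 0.00575. Discount each cash flow and weight by its period:
  t   CF        PV=CF/(1+0.00575)^t    t·PV
  1        37.50        37.2856        37.2856
  2        37.50        37.0724        74.1449
  3        37.50        36.8605       110.5815
  4     2,037.50     1,991.3035     7,965.2139
  Σ                  2,102.5220     8,187.2259
Price P = Σ PV = 2,102.5220.
Macaulay duration = Σ(t·PV) / P = 8,187.2259 / 2,102.5220 = 3.89400 half-year periods.
In years: 3.89400 / 2 = 1.94700 years.

1.95 years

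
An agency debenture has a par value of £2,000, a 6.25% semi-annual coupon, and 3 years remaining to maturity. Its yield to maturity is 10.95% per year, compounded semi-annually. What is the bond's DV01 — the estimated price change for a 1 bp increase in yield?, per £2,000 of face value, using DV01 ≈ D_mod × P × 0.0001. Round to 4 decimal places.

£0.4627

Periodic yield y = 0.05475.
  t   CF        PV=CF/(1+0.05475)^t    t·PV
  1        62.50        59.2557        59.2557
  2        62.50        56.1799       112.3598
  3        62.50        53.2637       159.7911
  4        62.50        50.4989       201.9956
  5        62.50        47.8776       239.3880
  6     2,062.50     1,497.9481     8,987.6883
  Σ                  1,765.0239     9,760.4786
P = 1,765.0239; D_Mac = 5.52994 half-year periods = 2.76497 yrs; D_mod = 2.62145 yrs.
DV01 ≈ 2.62145 × 1,765.0239 × 0.0001 = 0.462692.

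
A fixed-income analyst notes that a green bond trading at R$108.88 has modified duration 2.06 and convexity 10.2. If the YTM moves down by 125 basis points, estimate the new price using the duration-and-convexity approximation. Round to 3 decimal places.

Duration effect: -D_mod·Δy = -2.06 × (-0.0125) = +0.025750
Convexity effect: ½·C·(Δy)² = 0.5 × 10.2 × (-0.0125)² = +0.000796875
ΔP/P ≈ +0.025750 + 0.000796875 = +0.026546875
New price ≈ 108.88 × (1 + 0.026546875) = 111.77042375.

R$111.770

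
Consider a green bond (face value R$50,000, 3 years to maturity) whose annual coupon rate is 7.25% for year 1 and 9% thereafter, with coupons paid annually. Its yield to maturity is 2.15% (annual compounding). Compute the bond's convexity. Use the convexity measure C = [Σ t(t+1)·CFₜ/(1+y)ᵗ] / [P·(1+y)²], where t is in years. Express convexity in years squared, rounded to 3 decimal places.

With y = 0.0215:
  t   CF        PV=CF/(1+0.0215)^t    t·PV        t(t+1)·PV
  1     3,625.00     3,548.7029     3,548.7029       7,097.4058
  2     4,500.00     4,312.5662     8,625.1323      25,875.3970
  3    54,500.00    51,130.6589   153,391.9767     613,567.9068
  Σ                 58,991.9280   165,565.8119     646,540.7096
P = 58,991.9280.
Convexity = Σ t(t+1)·PV / [P·(1+y)²] = 646,540.7096 / (58,991.9280 × 1.043462) = 10.50332.

10.503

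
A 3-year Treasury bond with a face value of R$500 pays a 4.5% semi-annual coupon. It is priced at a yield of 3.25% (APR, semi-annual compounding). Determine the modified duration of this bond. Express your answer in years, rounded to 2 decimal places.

2.80 years

Periodic yield y = 0.01625. First find Macaulay duration:
  t   CF        PV=CF/(1+0.01625)^t    t·PV
  1        11.25        11.0701        11.0701
  2        11.25        10.8931        21.7862
  3        11.25        10.7189        32.1567
  4        11.25        10.5475        42.1901
  5        11.25        10.3789        51.8943
  6       511.25       464.1197     2,784.7180
  Σ                    517.7282     2,943.8154
P = 517.7282; Macaulay duration = 2,943.8154 / 517.7282 = 5.68603 half-year periods = 2.84301 years.
Modified duration = D_Mac / (1 + y) = 2.84301 / 1.01625 = 2.79755 years.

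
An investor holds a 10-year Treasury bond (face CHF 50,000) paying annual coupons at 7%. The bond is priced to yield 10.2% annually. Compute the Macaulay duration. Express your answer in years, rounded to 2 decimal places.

Periodic yield y = 0.102. Discount each cash flow and weight by its year:
  t   CF        PV=CF/(1+0.102)^t    t·PV
  1     3,500.00     3,176.0436     3,176.0436
  2     3,500.00     2,882.0722     5,764.1444
  3     3,500.00     2,615.3105     7,845.9316
  4     3,500.00     2,373.2400     9,492.9601
  5     3,500.00     2,153.5754    10,767.8768
  6     3,500.00     1,954.2426    11,725.4556
  7     3,500.00     1,773.3599    12,413.5193
  8     3,500.00     1,609.2195    12,873.7560
  9     3,500.00     1,460.2718    13,142.4461
  10   53,500.00    20,255.2607   202,552.6068
  Σ                 40,252.5961   289,754.7402
Price P = Σ PV = 40,252.5961.
Macaulay duration = Σ(t·PV) / P = 289,754.7402 / 40,252.5961 = 7.19841 years.

7.20 years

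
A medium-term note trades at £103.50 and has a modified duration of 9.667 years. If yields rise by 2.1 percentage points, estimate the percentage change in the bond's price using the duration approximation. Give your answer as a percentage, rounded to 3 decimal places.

Duration approximation: ΔP/P ≈ -D_mod · Δy = -9.667 × (+0.021) = -0.203007.
As a percentage: -20.3007%.

-20.301%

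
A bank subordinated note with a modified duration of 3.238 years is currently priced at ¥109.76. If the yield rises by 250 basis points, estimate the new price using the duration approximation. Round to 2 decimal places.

¥100.87

Duration approximation: ΔP/P ≈ -D_mod · Δy = -3.238 × (+0.025) = -0.080950.
New price ≈ 109.76 × (1 - 0.080950) = 100.874928.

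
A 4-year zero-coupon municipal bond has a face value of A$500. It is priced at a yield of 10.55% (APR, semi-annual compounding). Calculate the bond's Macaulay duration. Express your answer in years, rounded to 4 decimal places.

A zero-coupon bond has a single cash flow at maturity, so its Macaulay duration equals its maturity: 4 years.
(Equivalently: 8 semi-annual periods ÷ 2 = 4 years.)

4.0000 years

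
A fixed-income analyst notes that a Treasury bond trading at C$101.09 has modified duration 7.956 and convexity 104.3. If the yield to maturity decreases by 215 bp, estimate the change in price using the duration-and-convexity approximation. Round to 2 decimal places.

+C$19.73

Duration effect: -D_mod·Δy = -7.956 × (-0.0215) = +0.171054
Convexity effect: ½·C·(Δy)² = 0.5 × 104.3 × (-0.0215)² = +0.0241063375
ΔP/P ≈ +0.171054 + 0.0241063375 = +0.1951603375
ΔP ≈ 101.09 × (+0.1951603375) = +19.728758517875.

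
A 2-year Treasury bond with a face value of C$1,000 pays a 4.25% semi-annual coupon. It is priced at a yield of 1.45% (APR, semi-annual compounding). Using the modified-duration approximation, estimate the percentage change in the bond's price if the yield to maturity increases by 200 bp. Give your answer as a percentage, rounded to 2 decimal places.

-3.85%

Periodic yield y = 0.00725. Modified duration first:
  t   CF        PV=CF/(1+0.00725)^t    t·PV
  1        21.25        21.0970        21.0970
  2        21.25        20.9452        41.8904
  3        21.25        20.7944        62.3833
  4     1,021.25       992.1629     3,968.6514
  Σ                  1,054.9995     4,094.0222
P = 1,054.9995; D_Mac = 3.88059 half-year periods = 1.94030 yrs; D_mod = 1.94030/(1+0.00725) = 1.92633 yrs.
ΔP/P ≈ -D_mod · Δy = -1.92633 × (+0.02) = -0.038527 = -3.8527%.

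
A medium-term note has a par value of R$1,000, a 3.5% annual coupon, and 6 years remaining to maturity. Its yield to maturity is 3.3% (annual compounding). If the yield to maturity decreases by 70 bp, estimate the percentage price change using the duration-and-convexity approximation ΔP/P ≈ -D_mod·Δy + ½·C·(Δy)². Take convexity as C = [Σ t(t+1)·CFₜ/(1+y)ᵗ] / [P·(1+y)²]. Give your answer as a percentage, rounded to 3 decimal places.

With y = 0.033:
  t   CF        PV=CF/(1+0.033)^t    t·PV        t(t+1)·PV
  1        35.00        33.8819        33.8819          67.7638
  2        35.00        32.7995        65.5990         196.7971
  3        35.00        31.7517        95.2551         381.0205
  4        35.00        30.7374       122.9495         614.7475
  5        35.00        29.7554       148.7772         892.6633
  6     1,035.00       851.8015     5,110.8092      35,775.6647
  Σ                  1,010.7275     5,577.2720      37,928.6568
P = 1,010.7275; D_Mac = 5.51808 yrs; D_mod = 5.34180 yrs; C = 35.16679.
Duration effect: -5.34180 × (-0.007) = +0.037393
Convexity effect: 0.5 × 35.16679 × (-0.007)² = +0.0008616
ΔP/P ≈ +0.037393 + 0.0008616 = +0.038254 = +3.8254%.

+3.825%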